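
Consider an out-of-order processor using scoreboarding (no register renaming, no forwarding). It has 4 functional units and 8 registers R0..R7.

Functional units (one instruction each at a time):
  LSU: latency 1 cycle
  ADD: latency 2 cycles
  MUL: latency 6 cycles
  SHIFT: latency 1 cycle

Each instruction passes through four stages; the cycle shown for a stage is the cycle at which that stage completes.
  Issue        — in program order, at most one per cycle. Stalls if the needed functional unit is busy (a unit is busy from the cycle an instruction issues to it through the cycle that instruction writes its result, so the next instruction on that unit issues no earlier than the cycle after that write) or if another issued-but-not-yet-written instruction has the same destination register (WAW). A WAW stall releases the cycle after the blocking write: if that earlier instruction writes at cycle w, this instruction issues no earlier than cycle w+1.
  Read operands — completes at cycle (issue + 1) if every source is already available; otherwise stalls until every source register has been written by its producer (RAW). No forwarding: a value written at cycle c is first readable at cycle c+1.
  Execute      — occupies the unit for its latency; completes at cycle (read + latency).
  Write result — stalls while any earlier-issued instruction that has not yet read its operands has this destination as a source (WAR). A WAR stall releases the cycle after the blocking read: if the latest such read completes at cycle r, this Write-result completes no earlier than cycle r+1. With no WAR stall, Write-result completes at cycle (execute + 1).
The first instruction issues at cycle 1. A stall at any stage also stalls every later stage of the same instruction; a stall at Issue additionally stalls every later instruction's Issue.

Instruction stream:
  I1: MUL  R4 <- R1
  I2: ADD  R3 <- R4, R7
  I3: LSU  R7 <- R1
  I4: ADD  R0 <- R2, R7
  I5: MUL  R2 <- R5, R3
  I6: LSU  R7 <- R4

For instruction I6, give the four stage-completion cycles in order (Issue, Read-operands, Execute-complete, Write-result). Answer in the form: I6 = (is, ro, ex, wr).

t=1  I1→MUL
t=2  I1 RO; I2→ADD
t=3  I3→LSU
t=4  I3 RO
t=5  I3 EX
t=8  I1 EX
t=9  I1 WR R4
t=10  I2 RO
t=11  I3 WR R7
t=12  I2 EX
t=13  I2 WR R3
t=14  I4→ADD
t=15  I4 RO; I5→MUL
t=16  I5 RO; I6→LSU
t=17  I4 EX; I6 RO
t=18  I4 WR R0; I6 EX
t=19  I6 WR R7
t=22  I5 EX
t=23  I5 WR R2

I6 = (16, 17, 18, 19)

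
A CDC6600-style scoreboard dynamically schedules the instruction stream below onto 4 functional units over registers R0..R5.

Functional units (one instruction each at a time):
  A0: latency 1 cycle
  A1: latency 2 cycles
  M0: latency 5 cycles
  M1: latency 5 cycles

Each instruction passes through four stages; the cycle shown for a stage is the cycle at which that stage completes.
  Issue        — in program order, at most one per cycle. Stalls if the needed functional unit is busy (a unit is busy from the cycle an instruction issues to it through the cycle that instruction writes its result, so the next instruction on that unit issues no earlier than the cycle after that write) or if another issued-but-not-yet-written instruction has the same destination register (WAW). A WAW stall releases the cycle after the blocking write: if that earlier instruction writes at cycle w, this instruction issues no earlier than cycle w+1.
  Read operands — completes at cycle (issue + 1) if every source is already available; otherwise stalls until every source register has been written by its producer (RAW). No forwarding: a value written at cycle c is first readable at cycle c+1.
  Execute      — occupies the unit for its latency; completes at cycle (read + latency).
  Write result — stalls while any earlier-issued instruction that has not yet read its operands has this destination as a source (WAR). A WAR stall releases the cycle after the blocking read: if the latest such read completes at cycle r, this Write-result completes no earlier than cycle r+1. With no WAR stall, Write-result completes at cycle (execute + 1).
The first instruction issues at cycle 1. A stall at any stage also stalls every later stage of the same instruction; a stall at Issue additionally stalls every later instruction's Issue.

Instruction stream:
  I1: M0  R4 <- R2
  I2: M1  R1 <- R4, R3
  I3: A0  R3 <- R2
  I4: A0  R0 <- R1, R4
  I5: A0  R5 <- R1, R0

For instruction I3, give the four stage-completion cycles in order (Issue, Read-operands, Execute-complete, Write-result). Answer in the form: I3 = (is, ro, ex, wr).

cycle 1: issue I1 (M0)
cycle 2: I1 read-ops | issue I2 (M1)
cycle 3: issue I3 (A0)
cycle 4: I3 read-ops
cycle 5: I3 finished on A0
cycle 7: I1 finished on M0
cycle 8: I1→R4
cycle 9: I2 read-ops
cycle 10: I3→R3
cycle 11: issue I4 (A0)
cycle 14: I2 finished on M1
cycle 15: I2→R1
cycle 16: I4 read-ops
cycle 17: I4 finished on A0
cycle 18: I4→R0
cycle 19: issue I5 (A0)
cycle 20: I5 read-ops
cycle 21: I5 finished on A0
cycle 22: I5→R5

I3 = (3, 4, 5, 10)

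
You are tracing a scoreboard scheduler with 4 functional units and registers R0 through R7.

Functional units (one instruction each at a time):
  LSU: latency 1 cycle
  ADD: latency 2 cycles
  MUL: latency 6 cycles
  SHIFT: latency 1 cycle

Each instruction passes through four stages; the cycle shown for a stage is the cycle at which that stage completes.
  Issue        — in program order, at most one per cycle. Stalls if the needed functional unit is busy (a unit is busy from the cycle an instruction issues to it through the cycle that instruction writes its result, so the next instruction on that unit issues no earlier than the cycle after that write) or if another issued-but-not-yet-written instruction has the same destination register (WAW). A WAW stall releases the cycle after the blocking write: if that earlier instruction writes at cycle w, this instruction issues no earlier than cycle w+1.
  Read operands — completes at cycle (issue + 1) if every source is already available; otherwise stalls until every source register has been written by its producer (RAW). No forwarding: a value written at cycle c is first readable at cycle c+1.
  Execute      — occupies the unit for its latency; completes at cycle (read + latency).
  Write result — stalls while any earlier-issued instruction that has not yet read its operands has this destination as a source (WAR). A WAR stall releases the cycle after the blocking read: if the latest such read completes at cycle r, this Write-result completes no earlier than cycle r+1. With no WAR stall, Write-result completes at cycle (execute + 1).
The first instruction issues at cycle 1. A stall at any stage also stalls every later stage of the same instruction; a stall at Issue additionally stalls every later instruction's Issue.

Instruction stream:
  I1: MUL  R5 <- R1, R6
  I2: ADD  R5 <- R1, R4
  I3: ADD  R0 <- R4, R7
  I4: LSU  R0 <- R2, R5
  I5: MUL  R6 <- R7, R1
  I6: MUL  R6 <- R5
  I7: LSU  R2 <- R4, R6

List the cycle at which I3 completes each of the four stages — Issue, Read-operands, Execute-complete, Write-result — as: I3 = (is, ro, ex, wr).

[1] issue I1 (MUL)
[2] I1 read-ops
[8] I1 finished on MUL
[9] I1→R5
[10] issue I2 (ADD)
[11] I2 read-ops
[13] I2 finished on ADD
[14] I2→R5
[15] issue I3 (ADD)
[16] I3 read-ops
[18] I3 finished on ADD
[19] I3→R0
[20] issue I4 (LSU)
[21] I4 read-ops; issue I5 (MUL)
[22] I4 finished on LSU; I5 read-ops
[23] I4→R0
[28] I5 finished on MUL
[29] I5→R6
[30] issue I6 (MUL)
[31] I6 read-ops; issue I7 (LSU)
[37] I6 finished on MUL
[38] I6→R6
[39] I7 read-ops
[40] I7 finished on LSU
[41] I7→R2

I3 = (15, 16, 18, 19)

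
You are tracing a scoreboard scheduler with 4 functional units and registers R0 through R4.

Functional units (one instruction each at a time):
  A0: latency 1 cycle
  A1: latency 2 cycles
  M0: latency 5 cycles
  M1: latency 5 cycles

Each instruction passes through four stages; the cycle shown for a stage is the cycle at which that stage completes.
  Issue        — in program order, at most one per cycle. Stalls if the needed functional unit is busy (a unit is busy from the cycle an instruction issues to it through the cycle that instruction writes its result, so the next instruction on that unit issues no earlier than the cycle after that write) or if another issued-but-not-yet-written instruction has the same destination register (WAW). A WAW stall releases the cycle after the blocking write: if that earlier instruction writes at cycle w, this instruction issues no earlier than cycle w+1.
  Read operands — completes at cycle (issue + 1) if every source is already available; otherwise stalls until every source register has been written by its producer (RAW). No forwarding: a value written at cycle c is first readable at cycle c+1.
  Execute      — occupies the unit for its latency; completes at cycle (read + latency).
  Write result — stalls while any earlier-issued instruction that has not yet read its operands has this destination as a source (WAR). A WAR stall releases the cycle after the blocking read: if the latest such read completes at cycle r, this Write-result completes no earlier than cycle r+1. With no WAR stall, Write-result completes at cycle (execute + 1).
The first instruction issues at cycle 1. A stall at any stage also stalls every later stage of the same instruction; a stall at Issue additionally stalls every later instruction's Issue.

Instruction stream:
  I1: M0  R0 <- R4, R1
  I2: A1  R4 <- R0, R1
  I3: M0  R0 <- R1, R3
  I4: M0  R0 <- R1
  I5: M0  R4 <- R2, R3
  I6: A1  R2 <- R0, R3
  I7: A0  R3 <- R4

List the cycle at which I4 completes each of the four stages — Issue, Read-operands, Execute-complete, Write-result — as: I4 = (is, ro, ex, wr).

1) issue 1, read 2, done 7, write 8
2) issue 2, read 9, done 11, write 12  <RAW R0: wait I1 write@8>
3) issue 9, read 10, done 15, write 16  <struct: M0 busy until I1 writes@8>
4) issue 17, read 18, done 23, write 24  <struct: M0 busy until I3 writes@16>
5) issue 25, read 26, done 31, write 32  <struct: M0 busy until I4 writes@24>
6) issue 26, read 27, done 29, write 30
7) issue 27, read 33, done 34, write 35  <RAW R4: wait I5 write@32>

I4 = (17, 18, 23, 24)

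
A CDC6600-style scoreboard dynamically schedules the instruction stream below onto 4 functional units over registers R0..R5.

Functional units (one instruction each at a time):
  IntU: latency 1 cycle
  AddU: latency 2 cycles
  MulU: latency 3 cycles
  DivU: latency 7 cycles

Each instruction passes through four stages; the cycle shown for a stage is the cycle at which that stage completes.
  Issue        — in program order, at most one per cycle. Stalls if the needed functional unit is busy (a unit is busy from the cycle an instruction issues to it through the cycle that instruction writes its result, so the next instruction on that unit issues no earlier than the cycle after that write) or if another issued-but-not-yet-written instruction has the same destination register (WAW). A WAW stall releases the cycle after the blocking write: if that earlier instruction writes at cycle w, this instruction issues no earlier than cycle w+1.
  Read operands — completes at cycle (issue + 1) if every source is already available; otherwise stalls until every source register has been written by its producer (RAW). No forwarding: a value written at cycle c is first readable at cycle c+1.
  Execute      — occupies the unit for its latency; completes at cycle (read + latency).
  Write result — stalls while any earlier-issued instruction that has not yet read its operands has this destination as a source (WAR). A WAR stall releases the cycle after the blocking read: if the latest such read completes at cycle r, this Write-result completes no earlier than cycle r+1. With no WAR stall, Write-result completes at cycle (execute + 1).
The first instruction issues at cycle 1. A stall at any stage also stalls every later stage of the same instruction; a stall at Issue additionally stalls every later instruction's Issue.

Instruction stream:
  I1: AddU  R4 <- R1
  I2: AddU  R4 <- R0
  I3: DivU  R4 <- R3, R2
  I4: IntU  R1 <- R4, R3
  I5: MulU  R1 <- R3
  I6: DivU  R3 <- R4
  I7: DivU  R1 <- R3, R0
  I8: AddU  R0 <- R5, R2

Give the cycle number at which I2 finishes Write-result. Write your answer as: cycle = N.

cycle = 10

1) issue 1, read 2, done 4, write 5
2) issue 6, read 7, done 9, write 10  <struct: AddU busy until I1 writes@5>
3) issue 11, read 12, done 19, write 20  <WAW R4: wait I2 write@10>
4) issue 12, read 21, done 22, write 23  <RAW R4: wait I3 write@20>
5) issue 24, read 25, done 28, write 29  <WAW R1: wait I4 write@23>
6) issue 25, read 26, done 33, write 34
7) issue 35, read 36, done 43, write 44  <struct: DivU busy until I6 writes@34>
8) issue 36, read 37, done 39, write 40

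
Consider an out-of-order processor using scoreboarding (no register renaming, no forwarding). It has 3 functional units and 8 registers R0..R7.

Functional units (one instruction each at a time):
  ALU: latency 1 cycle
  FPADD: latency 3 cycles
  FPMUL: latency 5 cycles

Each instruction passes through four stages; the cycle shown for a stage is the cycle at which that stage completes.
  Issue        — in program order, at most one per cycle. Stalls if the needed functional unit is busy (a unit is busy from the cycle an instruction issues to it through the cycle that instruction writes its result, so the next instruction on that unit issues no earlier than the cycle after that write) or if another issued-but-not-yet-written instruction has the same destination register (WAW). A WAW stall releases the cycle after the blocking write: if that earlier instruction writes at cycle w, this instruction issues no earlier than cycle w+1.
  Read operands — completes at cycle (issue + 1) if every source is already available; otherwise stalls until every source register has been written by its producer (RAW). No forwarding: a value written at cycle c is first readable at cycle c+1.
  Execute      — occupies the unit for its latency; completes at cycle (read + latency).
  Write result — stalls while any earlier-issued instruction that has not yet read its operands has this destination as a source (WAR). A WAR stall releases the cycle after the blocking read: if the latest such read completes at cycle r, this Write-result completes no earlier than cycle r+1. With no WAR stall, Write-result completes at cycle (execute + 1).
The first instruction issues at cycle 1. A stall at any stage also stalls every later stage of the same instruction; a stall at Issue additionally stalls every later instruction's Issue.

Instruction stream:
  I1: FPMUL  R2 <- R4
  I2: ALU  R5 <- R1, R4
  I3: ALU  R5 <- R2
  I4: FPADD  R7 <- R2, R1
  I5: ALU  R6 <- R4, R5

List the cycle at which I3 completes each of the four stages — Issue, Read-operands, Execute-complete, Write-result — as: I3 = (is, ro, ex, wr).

c1: I1 issues→FPMUL
c2: I1 reads, I2 issues→ALU
c3: I2 reads
c4: I2 exec-done
c5: I2 writes R5
c6: I3 issues→ALU
c7: I1 exec-done, I4 issues→FPADD
c8: I1 writes R2
c9: I3 reads, I4 reads
c10: I3 exec-done
c11: I3 writes R5
c12: I4 exec-done, I5 issues→ALU
c13: I4 writes R7, I5 reads
c14: I5 exec-done
c15: I5 writes R6

I3 = (6, 9, 10, 11)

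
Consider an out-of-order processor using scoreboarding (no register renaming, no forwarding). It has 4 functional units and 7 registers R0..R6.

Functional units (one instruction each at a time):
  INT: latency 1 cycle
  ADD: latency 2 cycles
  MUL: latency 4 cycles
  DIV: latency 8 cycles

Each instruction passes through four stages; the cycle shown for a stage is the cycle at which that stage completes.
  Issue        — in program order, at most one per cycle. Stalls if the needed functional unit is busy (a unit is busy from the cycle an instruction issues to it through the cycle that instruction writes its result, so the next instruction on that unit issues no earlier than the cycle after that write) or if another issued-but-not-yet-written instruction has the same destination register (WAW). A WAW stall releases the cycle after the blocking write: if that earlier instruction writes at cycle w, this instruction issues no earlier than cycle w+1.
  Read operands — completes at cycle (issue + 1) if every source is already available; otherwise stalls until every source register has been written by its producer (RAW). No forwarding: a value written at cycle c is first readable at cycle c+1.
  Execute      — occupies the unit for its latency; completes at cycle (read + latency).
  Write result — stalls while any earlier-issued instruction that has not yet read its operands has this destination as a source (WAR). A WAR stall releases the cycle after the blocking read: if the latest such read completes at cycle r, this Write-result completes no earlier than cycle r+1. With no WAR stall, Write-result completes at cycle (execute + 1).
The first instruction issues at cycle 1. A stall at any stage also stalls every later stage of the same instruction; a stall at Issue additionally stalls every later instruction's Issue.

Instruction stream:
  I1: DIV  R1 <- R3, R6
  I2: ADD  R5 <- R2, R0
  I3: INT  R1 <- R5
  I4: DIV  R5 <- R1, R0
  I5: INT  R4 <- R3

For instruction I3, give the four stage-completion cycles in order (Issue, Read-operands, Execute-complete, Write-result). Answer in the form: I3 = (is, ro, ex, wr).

I1: IS=1 RO=2 EX=10 WR=11
I2: IS=2 RO=3 EX=5 WR=6
I3: IS=12 RO=13 EX=14 WR=15  [WAW R1: wait I1 write@11]
I4: IS=13 RO=16 EX=24 WR=25  [RAW R1: wait I3 write@15]
I5: IS=16 RO=17 EX=18 WR=19  [struct: INT busy until I3 writes@15]

I3 = (12, 13, 14, 15)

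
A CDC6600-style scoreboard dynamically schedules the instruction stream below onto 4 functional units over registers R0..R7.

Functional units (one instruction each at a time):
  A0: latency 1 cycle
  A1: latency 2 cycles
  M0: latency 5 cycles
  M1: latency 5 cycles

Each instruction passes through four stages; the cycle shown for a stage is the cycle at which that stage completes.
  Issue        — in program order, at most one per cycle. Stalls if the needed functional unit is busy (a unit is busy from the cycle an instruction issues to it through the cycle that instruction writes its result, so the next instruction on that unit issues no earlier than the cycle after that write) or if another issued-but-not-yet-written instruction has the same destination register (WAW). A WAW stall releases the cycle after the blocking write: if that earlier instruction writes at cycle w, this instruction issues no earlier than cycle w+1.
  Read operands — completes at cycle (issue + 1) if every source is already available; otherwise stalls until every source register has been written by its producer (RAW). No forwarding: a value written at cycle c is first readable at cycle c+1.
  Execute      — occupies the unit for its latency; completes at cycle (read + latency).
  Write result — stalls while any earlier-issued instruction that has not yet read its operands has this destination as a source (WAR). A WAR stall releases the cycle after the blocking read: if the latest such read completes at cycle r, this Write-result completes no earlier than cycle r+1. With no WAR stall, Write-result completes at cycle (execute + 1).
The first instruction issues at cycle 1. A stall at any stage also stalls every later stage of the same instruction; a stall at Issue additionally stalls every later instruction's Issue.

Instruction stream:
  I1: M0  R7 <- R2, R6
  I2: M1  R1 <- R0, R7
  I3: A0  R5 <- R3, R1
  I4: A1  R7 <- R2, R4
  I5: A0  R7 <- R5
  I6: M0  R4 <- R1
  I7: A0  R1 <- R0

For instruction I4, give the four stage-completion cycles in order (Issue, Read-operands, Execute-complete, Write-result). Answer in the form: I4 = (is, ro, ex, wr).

[1] I1→M0
[2] I1 RO, I2→M1
[3] I3→A0
[7] I1 EX
[8] I1 WR R7
[9] I2 RO, I4→A1
[10] I4 RO
[12] I4 EX
[13] I4 WR R7
[14] I2 EX
[15] I2 WR R1
[16] I3 RO
[17] I3 EX
[18] I3 WR R5
[19] I5→A0
[20] I5 RO, I6→M0
[21] I5 EX, I6 RO
[22] I5 WR R7
[23] I7→A0
[24] I7 RO
[25] I7 EX
[26] I6 EX, I7 WR R1
[27] I6 WR R4

I4 = (9, 10, 12, 13)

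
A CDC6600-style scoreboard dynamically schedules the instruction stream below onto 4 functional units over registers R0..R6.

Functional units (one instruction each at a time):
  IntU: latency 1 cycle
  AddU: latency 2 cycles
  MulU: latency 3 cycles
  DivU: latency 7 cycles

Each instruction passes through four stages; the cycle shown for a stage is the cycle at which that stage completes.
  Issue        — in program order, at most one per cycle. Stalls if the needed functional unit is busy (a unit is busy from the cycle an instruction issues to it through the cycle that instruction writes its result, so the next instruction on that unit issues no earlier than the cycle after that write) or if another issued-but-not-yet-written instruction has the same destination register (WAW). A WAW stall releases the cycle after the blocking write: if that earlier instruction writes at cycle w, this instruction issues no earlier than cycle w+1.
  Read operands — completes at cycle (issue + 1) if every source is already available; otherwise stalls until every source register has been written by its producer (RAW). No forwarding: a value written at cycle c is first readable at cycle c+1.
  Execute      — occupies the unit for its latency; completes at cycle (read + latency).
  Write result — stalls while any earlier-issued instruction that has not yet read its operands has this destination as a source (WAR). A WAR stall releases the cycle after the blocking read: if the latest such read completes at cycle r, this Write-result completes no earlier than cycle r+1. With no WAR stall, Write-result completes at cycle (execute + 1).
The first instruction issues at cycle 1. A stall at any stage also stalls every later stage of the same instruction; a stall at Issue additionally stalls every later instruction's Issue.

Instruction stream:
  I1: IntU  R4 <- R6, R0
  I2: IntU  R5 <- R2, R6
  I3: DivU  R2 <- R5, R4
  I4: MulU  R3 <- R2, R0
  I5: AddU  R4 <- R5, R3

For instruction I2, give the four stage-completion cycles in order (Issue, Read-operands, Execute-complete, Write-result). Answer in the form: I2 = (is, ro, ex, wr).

t=1  I1→IntU
t=2  I1 RO
t=3  I1 EX
t=4  I1 WR R4
t=5  I2→IntU
t=6  I2 RO | I3→DivU
t=7  I2 EX | I4→MulU
t=8  I2 WR R5 | I5→AddU
t=9  I3 RO
t=16  I3 EX
t=17  I3 WR R2
t=18  I4 RO
t=21  I4 EX
t=22  I4 WR R3
t=23  I5 RO
t=25  I5 EX
t=26  I5 WR R4

I2 = (5, 6, 7, 8)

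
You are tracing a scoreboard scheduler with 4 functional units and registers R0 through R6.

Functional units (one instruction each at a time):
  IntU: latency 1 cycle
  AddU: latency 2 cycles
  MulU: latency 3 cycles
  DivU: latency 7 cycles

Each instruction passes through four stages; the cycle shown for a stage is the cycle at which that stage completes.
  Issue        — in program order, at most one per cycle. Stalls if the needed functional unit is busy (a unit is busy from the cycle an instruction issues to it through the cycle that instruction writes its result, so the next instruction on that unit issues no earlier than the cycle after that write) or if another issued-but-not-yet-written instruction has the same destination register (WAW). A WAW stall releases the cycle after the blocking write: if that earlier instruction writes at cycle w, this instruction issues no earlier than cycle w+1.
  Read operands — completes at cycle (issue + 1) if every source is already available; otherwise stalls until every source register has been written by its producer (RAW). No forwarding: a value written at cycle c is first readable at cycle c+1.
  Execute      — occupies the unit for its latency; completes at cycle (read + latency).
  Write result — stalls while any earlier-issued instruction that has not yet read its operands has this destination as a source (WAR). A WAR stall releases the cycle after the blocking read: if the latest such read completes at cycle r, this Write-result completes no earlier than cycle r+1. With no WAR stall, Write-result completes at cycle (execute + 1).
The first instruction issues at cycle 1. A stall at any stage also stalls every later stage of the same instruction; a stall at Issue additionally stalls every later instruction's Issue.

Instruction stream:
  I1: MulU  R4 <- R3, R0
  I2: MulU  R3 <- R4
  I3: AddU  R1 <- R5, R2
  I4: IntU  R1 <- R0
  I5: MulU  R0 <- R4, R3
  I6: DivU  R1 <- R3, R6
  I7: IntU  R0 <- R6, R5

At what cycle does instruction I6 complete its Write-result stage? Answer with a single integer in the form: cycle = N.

[1] I1 dispatched to MulU
[2] I1 operands ready
[5] I1 complete
[6] R4←I1
[7] I2 dispatched to MulU
[8] I2 operands ready, I3 dispatched to AddU
[9] I3 operands ready
[11] I2 complete, I3 complete
[12] R3←I2, R1←I3
[13] I4 dispatched to IntU
[14] I4 operands ready, I5 dispatched to MulU
[15] I4 complete, I5 operands ready
[16] R1←I4
[17] I6 dispatched to DivU
[18] I5 complete, I6 operands ready
[19] R0←I5
[20] I7 dispatched to IntU
[21] I7 operands ready
[22] I7 complete
[23] R0←I7
[25] I6 complete
[26] R1←I6

cycle = 26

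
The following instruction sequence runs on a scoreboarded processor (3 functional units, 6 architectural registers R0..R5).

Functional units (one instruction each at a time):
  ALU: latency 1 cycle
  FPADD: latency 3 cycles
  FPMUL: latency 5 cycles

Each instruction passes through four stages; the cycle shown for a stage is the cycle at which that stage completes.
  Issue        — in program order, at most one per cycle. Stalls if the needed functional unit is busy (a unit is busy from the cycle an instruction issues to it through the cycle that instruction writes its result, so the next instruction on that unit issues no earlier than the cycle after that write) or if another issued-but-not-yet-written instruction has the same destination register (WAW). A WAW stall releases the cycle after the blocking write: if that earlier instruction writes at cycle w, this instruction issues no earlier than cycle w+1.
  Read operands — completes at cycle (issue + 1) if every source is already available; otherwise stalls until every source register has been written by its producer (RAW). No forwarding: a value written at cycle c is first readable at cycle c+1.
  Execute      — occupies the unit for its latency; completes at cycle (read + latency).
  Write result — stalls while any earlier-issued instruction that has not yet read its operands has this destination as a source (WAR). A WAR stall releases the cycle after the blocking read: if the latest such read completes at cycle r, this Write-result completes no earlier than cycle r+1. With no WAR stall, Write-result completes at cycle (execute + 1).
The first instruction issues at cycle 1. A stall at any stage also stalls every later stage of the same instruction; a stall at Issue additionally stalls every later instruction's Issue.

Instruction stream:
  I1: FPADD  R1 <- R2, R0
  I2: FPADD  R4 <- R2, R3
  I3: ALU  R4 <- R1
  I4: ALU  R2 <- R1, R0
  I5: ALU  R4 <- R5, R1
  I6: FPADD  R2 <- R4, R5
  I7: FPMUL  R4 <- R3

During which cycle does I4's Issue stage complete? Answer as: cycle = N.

cycle = 17

[I1] 1/2/5/6
[I2] 7/8/11/12  (struct: FPADD busy until I1 writes@6)
[I3] 13/14/15/16  (WAW R4: wait I2 write@12)
[I4] 17/18/19/20  (struct: ALU busy until I3 writes@16)
[I5] 21/22/23/24  (struct: ALU busy until I4 writes@20)
[I6] 22/25/28/29  (RAW R4: wait I5 write@24)
[I7] 25/26/31/32  (WAW R4: wait I5 write@24)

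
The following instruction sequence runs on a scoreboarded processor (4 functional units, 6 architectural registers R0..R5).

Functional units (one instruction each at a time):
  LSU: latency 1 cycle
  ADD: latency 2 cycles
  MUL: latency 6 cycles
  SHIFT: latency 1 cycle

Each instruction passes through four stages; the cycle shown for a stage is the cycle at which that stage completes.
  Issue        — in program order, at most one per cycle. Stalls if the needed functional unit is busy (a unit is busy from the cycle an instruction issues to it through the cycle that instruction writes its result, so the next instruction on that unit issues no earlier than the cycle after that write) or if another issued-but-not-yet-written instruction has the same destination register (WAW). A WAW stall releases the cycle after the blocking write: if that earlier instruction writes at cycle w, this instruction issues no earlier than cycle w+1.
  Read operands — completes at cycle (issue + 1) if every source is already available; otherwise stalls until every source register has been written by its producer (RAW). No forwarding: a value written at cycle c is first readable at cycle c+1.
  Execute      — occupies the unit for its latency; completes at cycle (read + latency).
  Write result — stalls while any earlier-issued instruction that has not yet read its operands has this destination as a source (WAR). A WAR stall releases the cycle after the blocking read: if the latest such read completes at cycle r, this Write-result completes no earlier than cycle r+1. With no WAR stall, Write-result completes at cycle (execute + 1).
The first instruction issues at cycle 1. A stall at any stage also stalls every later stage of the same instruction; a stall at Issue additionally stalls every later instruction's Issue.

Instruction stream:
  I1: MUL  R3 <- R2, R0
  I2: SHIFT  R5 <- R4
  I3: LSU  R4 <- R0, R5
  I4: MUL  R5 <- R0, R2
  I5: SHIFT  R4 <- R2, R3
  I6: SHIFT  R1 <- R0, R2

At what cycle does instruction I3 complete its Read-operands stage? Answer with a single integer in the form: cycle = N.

[I1] 1/2/8/9
[I2] 2/3/4/5
[I3] 3/6/7/8  (RAW R5: wait I2 write@5)
[I4] 10/11/17/18  (struct: MUL busy until I1 writes@9)
[I5] 11/12/13/14
[I6] 15/16/17/18  (struct: SHIFT busy until I5 writes@14)

cycle = 6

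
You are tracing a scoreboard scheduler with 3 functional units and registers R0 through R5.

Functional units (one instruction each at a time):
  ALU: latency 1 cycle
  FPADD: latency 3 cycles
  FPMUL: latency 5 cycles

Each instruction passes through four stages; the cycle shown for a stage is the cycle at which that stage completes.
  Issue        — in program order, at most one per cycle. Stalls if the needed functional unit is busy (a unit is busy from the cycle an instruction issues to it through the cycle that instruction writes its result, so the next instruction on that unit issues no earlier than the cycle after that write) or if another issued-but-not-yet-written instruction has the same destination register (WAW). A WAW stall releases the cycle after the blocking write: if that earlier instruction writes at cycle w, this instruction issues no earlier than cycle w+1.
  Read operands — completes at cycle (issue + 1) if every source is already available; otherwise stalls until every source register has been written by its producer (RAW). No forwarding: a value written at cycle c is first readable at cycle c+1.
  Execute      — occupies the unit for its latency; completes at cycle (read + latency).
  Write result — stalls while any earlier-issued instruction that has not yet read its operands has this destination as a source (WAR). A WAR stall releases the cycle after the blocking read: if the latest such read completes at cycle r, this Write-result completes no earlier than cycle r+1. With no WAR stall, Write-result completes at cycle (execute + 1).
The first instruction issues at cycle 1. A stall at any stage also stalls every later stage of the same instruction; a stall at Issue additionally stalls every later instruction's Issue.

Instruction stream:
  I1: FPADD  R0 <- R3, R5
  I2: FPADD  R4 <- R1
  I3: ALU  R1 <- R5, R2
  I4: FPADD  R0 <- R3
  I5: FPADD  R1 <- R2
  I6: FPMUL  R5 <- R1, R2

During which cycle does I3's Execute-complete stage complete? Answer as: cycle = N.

cycle = 10

t=1  I1 dispatched to FPADD
t=2  I1 operands ready
t=5  I1 complete
t=6  R0←I1
t=7  I2 dispatched to FPADD
t=8  I2 operands ready; I3 dispatched to ALU
t=9  I3 operands ready
t=10  I3 complete
t=11  I2 complete; R1←I3
t=12  R4←I2
t=13  I4 dispatched to FPADD
t=14  I4 operands ready
t=17  I4 complete
t=18  R0←I4
t=19  I5 dispatched to FPADD
t=20  I5 operands ready; I6 dispatched to FPMUL
t=23  I5 complete
t=24  R1←I5
t=25  I6 operands ready
t=30  I6 complete
t=31  R5←I6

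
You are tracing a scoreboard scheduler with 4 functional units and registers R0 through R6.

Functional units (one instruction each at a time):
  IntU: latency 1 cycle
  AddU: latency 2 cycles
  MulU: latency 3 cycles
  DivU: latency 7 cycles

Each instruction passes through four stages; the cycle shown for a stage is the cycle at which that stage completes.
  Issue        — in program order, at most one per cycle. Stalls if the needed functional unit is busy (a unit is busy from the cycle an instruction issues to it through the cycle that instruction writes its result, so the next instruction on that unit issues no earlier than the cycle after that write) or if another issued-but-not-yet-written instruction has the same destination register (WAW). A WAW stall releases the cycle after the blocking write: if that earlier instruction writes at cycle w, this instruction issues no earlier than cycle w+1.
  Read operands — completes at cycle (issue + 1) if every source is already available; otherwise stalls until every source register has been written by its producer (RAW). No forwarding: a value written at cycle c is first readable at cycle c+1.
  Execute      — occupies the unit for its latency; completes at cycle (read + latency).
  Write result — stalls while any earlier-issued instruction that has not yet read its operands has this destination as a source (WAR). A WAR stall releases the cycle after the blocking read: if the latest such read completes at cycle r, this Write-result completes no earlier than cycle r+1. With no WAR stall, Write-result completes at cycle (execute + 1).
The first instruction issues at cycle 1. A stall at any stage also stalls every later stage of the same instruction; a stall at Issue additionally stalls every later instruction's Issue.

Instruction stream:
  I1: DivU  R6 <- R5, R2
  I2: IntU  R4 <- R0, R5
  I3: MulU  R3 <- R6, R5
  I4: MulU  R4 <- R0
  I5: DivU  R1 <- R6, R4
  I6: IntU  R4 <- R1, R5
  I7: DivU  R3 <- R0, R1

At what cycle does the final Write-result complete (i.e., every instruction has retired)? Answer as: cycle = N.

cycle = 40

[I1] 1/2/9/10
[I2] 2/3/4/5
[I3] 3/11/14/15  (RAW R6: wait I1 write@10)
[I4] 16/17/20/21  (struct: MulU busy until I3 writes@15)
[I5] 17/22/29/30  (RAW R4: wait I4 write@21)
[I6] 22/31/32/33  (WAW R4: wait I4 write@21; RAW R1: wait I5 write@30)
[I7] 31/32/39/40  (struct: DivU busy until I5 writes@30)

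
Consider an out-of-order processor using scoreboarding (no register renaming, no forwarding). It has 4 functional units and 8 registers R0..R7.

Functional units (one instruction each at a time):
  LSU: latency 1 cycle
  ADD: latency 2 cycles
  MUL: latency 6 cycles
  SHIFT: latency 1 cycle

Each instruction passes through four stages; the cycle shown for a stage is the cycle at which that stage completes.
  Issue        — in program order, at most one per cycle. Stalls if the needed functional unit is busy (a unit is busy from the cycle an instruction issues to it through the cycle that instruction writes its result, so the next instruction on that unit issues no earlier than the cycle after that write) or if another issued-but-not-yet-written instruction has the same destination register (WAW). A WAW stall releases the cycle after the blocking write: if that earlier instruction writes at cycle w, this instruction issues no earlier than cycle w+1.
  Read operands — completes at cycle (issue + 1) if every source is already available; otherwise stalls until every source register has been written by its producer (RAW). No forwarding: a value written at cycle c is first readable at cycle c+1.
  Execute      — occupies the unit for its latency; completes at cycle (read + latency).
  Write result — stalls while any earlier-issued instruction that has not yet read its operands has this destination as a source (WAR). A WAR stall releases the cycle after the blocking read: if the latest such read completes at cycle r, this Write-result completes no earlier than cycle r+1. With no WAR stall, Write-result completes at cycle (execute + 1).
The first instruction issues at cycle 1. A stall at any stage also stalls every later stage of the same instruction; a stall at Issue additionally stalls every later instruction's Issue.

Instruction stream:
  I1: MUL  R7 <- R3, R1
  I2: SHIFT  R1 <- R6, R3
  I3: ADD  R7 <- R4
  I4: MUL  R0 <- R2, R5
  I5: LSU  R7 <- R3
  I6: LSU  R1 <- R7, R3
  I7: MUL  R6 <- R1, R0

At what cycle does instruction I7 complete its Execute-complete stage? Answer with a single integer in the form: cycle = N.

cycle = 29

I1: IS=1 RO=2 EX=8 WR=9
I2: IS=2 RO=3 EX=4 WR=5
I3: IS=10 RO=11 EX=13 WR=14  [WAW R7: wait I1 write@9]
I4: IS=11 RO=12 EX=18 WR=19
I5: IS=15 RO=16 EX=17 WR=18  [WAW R7: wait I3 write@14]
I6: IS=19 RO=20 EX=21 WR=22  [struct: LSU busy until I5 writes@18]
I7: IS=20 RO=23 EX=29 WR=30  [RAW R1: wait I6 write@22]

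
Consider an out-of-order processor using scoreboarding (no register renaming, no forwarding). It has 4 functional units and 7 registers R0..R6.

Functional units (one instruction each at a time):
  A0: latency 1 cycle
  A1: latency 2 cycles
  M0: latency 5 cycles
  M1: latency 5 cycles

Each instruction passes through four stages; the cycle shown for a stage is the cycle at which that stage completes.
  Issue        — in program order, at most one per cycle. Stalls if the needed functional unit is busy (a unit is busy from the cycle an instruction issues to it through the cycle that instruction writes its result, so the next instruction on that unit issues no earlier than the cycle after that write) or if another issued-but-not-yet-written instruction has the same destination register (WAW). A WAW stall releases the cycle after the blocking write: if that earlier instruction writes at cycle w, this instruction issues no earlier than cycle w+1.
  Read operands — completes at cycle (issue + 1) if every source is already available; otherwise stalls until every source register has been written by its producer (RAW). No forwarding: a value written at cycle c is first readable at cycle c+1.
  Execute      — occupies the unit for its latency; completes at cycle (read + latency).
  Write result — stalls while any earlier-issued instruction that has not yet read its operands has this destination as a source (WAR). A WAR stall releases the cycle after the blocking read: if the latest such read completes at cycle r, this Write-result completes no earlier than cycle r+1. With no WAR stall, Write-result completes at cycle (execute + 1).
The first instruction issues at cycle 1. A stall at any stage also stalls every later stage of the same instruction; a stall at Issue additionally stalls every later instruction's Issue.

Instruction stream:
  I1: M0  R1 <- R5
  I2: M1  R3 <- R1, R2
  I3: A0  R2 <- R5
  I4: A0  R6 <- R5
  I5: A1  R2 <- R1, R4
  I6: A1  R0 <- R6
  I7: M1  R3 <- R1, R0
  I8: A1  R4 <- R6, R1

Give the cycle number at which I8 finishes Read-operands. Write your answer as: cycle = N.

c1: I1→M0
c2: I1 RO, I2→M1
c3: I3→A0
c4: I3 RO
c5: I3 EX
c7: I1 EX
c8: I1 WR R1
c9: I2 RO
c10: I3 WR R2
c11: I4→A0
c12: I4 RO, I5→A1
c13: I4 EX, I5 RO
c14: I2 EX, I4 WR R6
c15: I2 WR R3, I5 EX
c16: I5 WR R2
c17: I6→A1
c18: I6 RO, I7→M1
c20: I6 EX
c21: I6 WR R0
c22: I7 RO, I8→A1
c23: I8 RO
c25: I8 EX
c26: I8 WR R4
c27: I7 EX
c28: I7 WR R3

cycle = 23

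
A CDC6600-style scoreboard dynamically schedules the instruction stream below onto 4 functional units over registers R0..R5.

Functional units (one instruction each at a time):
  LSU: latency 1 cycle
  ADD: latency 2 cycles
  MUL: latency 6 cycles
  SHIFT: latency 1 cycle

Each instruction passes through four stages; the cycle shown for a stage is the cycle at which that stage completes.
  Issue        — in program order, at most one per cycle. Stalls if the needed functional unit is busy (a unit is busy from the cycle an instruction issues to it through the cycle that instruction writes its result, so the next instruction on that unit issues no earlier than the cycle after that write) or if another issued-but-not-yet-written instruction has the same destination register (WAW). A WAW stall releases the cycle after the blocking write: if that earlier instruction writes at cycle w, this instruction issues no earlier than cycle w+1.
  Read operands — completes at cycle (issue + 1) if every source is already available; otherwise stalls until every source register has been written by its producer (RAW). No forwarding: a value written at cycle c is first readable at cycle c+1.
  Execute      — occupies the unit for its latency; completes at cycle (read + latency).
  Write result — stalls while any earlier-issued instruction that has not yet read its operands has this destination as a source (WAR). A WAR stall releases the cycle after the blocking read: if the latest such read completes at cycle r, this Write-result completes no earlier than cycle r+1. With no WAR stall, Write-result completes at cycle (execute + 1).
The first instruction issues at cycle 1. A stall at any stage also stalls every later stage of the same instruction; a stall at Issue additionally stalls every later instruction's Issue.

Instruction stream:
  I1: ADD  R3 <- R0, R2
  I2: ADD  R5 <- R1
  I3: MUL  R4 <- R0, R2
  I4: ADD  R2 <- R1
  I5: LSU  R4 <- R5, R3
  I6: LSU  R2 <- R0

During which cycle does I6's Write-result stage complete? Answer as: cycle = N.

cycle = 23

I1  is:1  ro:2  ex:4  wr:5
I2  is:6  ro:7  ex:9  wr:10  — struct: ADD busy until I1 writes@5
I3  is:7  ro:8  ex:14  wr:15
I4  is:11  ro:12  ex:14  wr:15  — struct: ADD busy until I2 writes@10
I5  is:16  ro:17  ex:18  wr:19  — WAW R4: wait I3 write@15
I6  is:20  ro:21  ex:22  wr:23  — struct: LSU busy until I5 writes@19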